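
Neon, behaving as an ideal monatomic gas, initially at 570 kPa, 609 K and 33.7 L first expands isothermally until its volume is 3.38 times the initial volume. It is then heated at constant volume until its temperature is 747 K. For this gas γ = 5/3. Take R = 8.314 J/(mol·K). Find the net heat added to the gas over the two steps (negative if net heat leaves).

29900 J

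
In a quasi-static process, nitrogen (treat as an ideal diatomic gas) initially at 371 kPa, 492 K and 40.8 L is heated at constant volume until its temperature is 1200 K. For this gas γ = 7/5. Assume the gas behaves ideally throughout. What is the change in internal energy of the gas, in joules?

54500 J

n = P₁V₁/(RT₁) = 371×40.8/(8.314×492) = 3.70 mol.
Isochoric: V stays 40.8 L; P/T = const ⇒ T₂ = 1200 K, P₂ = 905 kPa.
For an ideal gas ΔU = nCvΔT with Cv = (5/2)R = 20.8 J/(mol·K).
ΔU = 3.70×20.8×(1200−492) = 54500 J.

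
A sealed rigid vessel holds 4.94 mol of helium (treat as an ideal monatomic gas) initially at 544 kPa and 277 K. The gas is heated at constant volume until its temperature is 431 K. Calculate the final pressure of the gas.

846 kPa

V₁ = nRT₁/P₁ = 4.94×8.314×277/544 = 20.9 L.
Isochoric: V stays 20.9 L; P/T = const ⇒ T₂ = 431 K, P₂ = 846 kPa.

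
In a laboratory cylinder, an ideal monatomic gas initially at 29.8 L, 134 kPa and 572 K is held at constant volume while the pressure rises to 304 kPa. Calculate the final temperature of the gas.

1300 K

Isochoric: V stays 29.8 L; P/T = const ⇒ T₂ = 1300 K, P₂ = 304 kPa.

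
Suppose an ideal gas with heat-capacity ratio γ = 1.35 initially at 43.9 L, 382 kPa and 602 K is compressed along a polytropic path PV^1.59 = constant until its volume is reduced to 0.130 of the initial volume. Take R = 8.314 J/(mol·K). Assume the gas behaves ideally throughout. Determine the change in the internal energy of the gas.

n = P₁V₁/(RT₁) = 382×43.9/(8.314×602) = 3.35 mol.
Polytropic n=1.59: T₂ = T₁(V₁/V₂)^(n−1) = 602×(7.69)^0.59 = 2010 K; P₂ = P₁(V₁/V₂)^n = 9790 kPa.
For an ideal gas ΔU = nCvΔT with Cv = R/(γ−1) = 23.8 J/(mol·K).
ΔU = 3.35×23.8×(2010−602) = 112000 J.

112000 J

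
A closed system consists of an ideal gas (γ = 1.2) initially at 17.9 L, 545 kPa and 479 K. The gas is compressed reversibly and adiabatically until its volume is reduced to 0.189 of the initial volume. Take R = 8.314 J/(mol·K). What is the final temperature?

Adiabatic: TV^(γ−1) = const ⇒ T₂ = 479×(5.29)^0.200 = 668 K; PV^γ = const ⇒ P₂ = 4020 kPa.

668 K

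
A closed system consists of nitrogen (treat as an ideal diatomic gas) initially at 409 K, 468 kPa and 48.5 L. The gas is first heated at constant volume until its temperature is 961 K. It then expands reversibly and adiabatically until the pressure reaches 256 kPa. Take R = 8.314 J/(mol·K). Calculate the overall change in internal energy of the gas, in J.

31200 J

n = P₁V₁/(RT₁) = 468×48.5/(8.314×409) = 6.68 mol.
Step 1 — Isochoric: V stays 48.5 L; P/T = const ⇒ T₂ = 961 K, P₂ = 1100 kPa.
W = 0 (no volume change).
ΔU = nCvΔT = 6.68×20.8×(961−409) = 76600 J.
Q = ΔU = 76600 J.
State after step 1: P = 1100 kPa, V = 48.5 L, T = 961 K.
Step 2 — Adiabatic: T₂/T₁ = (P₂/P₁)^((γ−1)/γ) ⇒ T₂ = 961×(0.233)^0.286 = 634 K; V₂ = 137 L.
ΔU = nCvΔT = 6.68×20.8×(634−961) = -45400 J.
Q = 0 for an adiabatic process, so W = −ΔU = 45400 J.
Net over both steps: W = 45400 J, Q = 76600 J, ΔU = 31200 J.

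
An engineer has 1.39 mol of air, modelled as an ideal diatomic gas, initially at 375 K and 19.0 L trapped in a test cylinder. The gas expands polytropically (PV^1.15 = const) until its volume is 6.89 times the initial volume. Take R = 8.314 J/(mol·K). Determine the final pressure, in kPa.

24.8 kPa

P₁ = nRT₁/V₁ = 1.39×8.314×375/19.0 = 228 kPa.
Polytropic n=1.15: T₂ = T₁(V₁/V₂)^(n−1) = 375×(0.145)^0.15 = 281 K; P₂ = P₁(V₁/V₂)^n = 24.8 kPa.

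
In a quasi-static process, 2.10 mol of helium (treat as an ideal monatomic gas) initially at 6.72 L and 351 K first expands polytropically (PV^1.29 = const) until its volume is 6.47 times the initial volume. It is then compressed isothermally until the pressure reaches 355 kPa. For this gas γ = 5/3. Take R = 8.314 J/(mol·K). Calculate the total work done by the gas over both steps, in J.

3610 J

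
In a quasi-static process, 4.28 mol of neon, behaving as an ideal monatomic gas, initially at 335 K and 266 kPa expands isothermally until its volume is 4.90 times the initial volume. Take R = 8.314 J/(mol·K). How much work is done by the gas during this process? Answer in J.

V₁ = nRT₁/P₁ = 4.28×8.314×335/266 = 44.8 L.
Isothermal: T stays 335 K; PV = const ⇒ V₂ = 220 L, P₂ = 54.3 kPa.
W = nRT ln(V₂/V₁) = 4.28×8.314×335×ln(4.90) = 18900 J.

18900 J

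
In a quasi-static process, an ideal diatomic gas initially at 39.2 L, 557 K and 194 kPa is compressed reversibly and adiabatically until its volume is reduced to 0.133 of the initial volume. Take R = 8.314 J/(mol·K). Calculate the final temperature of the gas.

Adiabatic: TV^(γ−1) = const ⇒ T₂ = 557×(7.52)^0.400 = 1250 K; PV^γ = const ⇒ P₂ = 3270 kPa.

1250 K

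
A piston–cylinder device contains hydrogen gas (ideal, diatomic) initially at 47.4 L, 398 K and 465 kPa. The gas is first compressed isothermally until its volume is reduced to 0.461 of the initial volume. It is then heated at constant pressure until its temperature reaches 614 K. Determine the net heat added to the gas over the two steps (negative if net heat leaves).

n = P₁V₁/(RT₁) = 465×47.4/(8.314×398) = 6.66 mol.
Step 1 — Isothermal: T stays 398 K; PV = const ⇒ V₂ = 21.9 L, P₂ = 1010 kPa.
ΔU = 0 (ideal gas, T constant).
W = nRT ln(V₂/V₁) = 6.66×8.314×398×ln(0.461) = -17100 J.
Q = ΔU + W = -17100 J.
State after step 1: P = 1010 kPa, V = 21.9 L, T = 398 K.
Step 2 — Isobaric: P stays 1010 kPa; V/T = const ⇒ T₂ = 614 K, V₂ = 33.7 L.
W = PΔV = 1010×(33.7−21.9) kPa·L = 12000 J.
ΔU = nCvΔT = 6.66×20.8×(614−398) = 29900 J.
Q = ΔU + W = nCpΔT = 41900 J.
Net over both steps: W = -5110 J, Q = 24800 J, ΔU = 29900 J.

24800 J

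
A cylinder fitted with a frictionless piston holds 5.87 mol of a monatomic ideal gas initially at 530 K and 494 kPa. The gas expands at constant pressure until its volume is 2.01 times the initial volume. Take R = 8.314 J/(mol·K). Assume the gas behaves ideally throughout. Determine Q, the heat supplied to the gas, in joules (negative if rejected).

V₁ = nRT₁/P₁ = 5.87×8.314×530/494 = 52.4 L.
Isobaric: P stays 494 kPa; V/T = const ⇒ T₂ = 1070 K, V₂ = 105 L.
W = PΔV = 494×(105−52.4) kPa·L = 26100 J.
ΔU = nCvΔT = 5.87×12.5×(1070−530) = 39200 J.
Q = ΔU + W = nCpΔT = 65300 J.

65300 J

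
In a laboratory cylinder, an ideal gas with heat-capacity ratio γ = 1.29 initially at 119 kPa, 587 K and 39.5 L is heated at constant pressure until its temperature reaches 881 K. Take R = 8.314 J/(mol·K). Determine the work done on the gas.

-2350 J

n = P₁V₁/(RT₁) = 119×39.5/(8.314×587) = 0.963 mol.
Isobaric: P stays 119 kPa; V/T = const ⇒ T₂ = 881 K, V₂ = 59.3 L.
W = PΔV = 119×(59.3−39.5) kPa·L = 2350 J.
Work done on the gas = −W_by = -2350 J.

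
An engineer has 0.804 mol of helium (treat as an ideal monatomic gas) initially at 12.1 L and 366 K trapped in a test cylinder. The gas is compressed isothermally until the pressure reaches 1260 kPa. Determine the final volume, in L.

P₁ = nRT₁/V₁ = 0.804×8.314×366/12.1 = 202 kPa.
Isothermal: T stays 366 K; PV = const ⇒ V₂ = 1.94 L, P₂ = 1260 kPa.

1.94 L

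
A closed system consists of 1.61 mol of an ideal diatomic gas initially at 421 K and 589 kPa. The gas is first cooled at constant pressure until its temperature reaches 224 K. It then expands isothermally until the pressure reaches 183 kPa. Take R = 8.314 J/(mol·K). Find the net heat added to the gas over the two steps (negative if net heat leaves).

V₁ = nRT₁/P₁ = 1.61×8.314×421/589 = 9.57 L.
Step 1 — Isobaric: P stays 589 kPa; V/T = const ⇒ T₂ = 224 K, V₂ = 5.09 L.
W = PΔV = 589×(5.09−9.57) kPa·L = -2640 J.
ΔU = nCvΔT = 1.61×20.8×(224−421) = -6590 J.
Q = ΔU + W = nCpΔT = -9230 J.
State after step 1: P = 589 kPa, V = 5.09 L, T = 224 K.
Step 2 — Isothermal: T stays 224 K; PV = const ⇒ V₂ = 16.4 L, P₂ = 183 kPa.
ΔU = 0 (ideal gas, T constant).
W = nRT ln(V₂/V₁) = 1.61×8.314×224×ln(3.22) = 3500 J.
Q = ΔU + W = 3500 J.
Net over both steps: W = 868 J, Q = -5720 J, ΔU = -6590 J.

-5720 J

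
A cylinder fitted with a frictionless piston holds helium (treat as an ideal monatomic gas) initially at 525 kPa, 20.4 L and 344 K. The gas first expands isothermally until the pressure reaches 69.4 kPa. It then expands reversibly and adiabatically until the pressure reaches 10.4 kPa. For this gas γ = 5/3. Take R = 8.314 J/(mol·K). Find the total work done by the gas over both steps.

n = P₁V₁/(RT₁) = 525×20.4/(8.314×344) = 3.74 mol.
Step 1 — Isothermal: T stays 344 K; PV = const ⇒ V₂ = 154 L, P₂ = 69.4 kPa.
ΔU = 0 (ideal gas, T constant).
W = nRT ln(V₂/V₁) = 3.74×8.314×344×ln(7.56) = 21700 J.
Q = ΔU + W = 21700 J.
State after step 1: P = 69.4 kPa, V = 154 L, T = 344 K.
Step 2 — Adiabatic: T₂/T₁ = (P₂/P₁)^((γ−1)/γ) ⇒ T₂ = 344×(0.150)^0.400 = 161 K; V₂ = 482 L.
ΔU = nCvΔT = 3.74×12.5×(161−344) = -8550 J.
Q = 0 for an adiabatic process, so W = −ΔU = 8550 J.
Net over both steps: W = 30200 J, Q = 21700 J, ΔU = -8550 J.

30200 J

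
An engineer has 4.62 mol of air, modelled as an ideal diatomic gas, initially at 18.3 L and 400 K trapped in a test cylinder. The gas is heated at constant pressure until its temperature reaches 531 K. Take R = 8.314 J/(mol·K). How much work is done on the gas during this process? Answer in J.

-5030 J

P₁ = nRT₁/V₁ = 4.62×8.314×400/18.3 = 840 kPa.
Isobaric: P stays 840 kPa; V/T = const ⇒ T₂ = 531 K, V₂ = 24.3 L.
W = PΔV = 840×(24.3−18.3) kPa·L = 5030 J.
Work done on the gas = −W_by = -5030 J.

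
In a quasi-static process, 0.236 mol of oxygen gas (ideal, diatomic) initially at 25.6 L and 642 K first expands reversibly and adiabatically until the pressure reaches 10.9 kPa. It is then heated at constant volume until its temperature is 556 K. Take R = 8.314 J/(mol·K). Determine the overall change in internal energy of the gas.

P₁ = nRT₁/V₁ = 0.236×8.314×642/25.6 = 49.2 kPa.
Step 1 — Adiabatic: T₂/T₁ = (P₂/P₁)^((γ−1)/γ) ⇒ T₂ = 642×(0.222)^0.286 = 417 K; V₂ = 75.1 L.
ΔU = nCvΔT = 0.236×20.8×(417−642) = -1100 J.
Q = 0 for an adiabatic process, so W = −ΔU = 1100 J.
State after step 1: P = 10.9 kPa, V = 75.1 L, T = 417 K.
Step 2 — Isochoric: V stays 75.1 L; P/T = const ⇒ T₂ = 556 K, P₂ = 14.5 kPa.
W = 0 (no volume change).
ΔU = nCvΔT = 0.236×20.8×(556−417) = 680 J.
Q = ΔU = 680 J.
Net over both steps: W = 1100 J, Q = 680 J, ΔU = -422 J.

-422 J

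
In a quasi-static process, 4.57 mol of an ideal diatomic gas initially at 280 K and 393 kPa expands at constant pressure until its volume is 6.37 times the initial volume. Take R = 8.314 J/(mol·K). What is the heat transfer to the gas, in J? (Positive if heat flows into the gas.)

200000 J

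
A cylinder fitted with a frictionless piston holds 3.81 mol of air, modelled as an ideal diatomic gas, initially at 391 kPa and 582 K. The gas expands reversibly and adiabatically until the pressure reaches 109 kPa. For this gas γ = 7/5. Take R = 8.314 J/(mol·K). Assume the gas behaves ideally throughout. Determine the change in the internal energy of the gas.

V₁ = nRT₁/P₁ = 3.81×8.314×582/391 = 47.1 L.
Adiabatic: T₂/T₁ = (P₂/P₁)^((γ−1)/γ) ⇒ T₂ = 582×(0.279)^0.286 = 404 K; V₂ = 117 L.
For an ideal gas ΔU = nCvΔT with Cv = (5/2)R = 20.8 J/(mol·K).
ΔU = 3.81×20.8×(404−582) = -14100 J.

-14100 J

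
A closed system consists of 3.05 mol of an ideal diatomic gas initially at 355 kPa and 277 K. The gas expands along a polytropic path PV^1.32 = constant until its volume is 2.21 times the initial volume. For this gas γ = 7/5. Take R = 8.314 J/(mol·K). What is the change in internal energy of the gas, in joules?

-3940 J

V₁ = nRT₁/P₁ = 3.05×8.314×277/355 = 19.8 L.
Polytropic n=1.32: T₂ = T₁(V₁/V₂)^(n−1) = 277×(0.452)^0.32 = 215 K; P₂ = P₁(V₁/V₂)^n = 125 kPa.
For an ideal gas ΔU = nCvΔT with Cv = (5/2)R = 20.8 J/(mol·K).
ΔU = 3.05×20.8×(215−277) = -3940 J.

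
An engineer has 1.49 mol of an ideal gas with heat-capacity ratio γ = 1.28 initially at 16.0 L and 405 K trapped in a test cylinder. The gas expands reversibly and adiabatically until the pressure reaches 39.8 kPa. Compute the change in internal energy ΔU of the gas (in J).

P₁ = nRT₁/V₁ = 1.49×8.314×405/16.0 = 314 kPa.
Adiabatic: T₂/T₁ = (P₂/P₁)^((γ−1)/γ) ⇒ T₂ = 405×(0.127)^0.219 = 258 K; V₂ = 80.3 L.
For an ideal gas ΔU = nCvΔT with Cv = R/(γ−1) = 29.7 J/(mol·K).
ΔU = 1.49×29.7×(258−405) = -6510 J.

-6510 J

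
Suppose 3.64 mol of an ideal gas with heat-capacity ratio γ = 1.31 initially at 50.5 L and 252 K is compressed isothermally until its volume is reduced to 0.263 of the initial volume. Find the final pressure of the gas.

574 kPa

P₁ = nRT₁/V₁ = 3.64×8.314×252/50.5 = 151 kPa.
Isothermal: T stays 252 K; PV = const ⇒ V₂ = 13.3 L, P₂ = 574 kPa.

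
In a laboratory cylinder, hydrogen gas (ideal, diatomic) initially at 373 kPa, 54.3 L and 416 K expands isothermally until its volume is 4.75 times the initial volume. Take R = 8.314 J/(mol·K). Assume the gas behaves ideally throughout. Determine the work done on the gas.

n = P₁V₁/(RT₁) = 373×54.3/(8.314×416) = 5.86 mol.
Isothermal: T stays 416 K; PV = const ⇒ V₂ = 258 L, P₂ = 78.5 kPa.
W = nRT ln(V₂/V₁) = 5.86×8.314×416×ln(4.75) = 31600 J.
Work done on the gas = −W_by = -31600 J.

-31600 J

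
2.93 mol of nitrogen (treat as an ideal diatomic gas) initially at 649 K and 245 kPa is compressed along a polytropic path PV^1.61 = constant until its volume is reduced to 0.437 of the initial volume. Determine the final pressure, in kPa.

929 kPa

V₁ = nRT₁/P₁ = 2.93×8.314×649/245 = 64.5 L.
Polytropic n=1.61: T₂ = T₁(V₁/V₂)^(n−1) = 649×(2.29)^0.61 = 1080 K; P₂ = P₁(V₁/V₂)^n = 929 kPa.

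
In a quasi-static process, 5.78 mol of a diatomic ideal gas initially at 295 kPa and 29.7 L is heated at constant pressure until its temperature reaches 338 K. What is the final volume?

T₁ = P₁V₁/(nR) = 295×29.7/(5.78×8.314) = 182 K.
Isobaric: P stays 295 kPa; V/T = const ⇒ T₂ = 338 K, V₂ = 55.1 L.

55.1 L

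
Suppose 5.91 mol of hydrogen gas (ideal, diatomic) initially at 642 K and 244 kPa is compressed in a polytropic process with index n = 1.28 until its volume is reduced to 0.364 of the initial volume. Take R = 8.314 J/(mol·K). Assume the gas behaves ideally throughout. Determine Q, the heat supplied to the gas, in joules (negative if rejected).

V₁ = nRT₁/P₁ = 5.91×8.314×642/244 = 129 L.
Polytropic n=1.28: T₂ = T₁(V₁/V₂)^(n−1) = 642×(2.75)^0.28 = 852 K; P₂ = P₁(V₁/V₂)^n = 890 kPa.
W = (P₁V₁−P₂V₂)/(n−1) = (244×129−890×47.1)/0.28 = -36800 J.
ΔU = nCvΔT = 5.91×20.8×(852−642) = 25800 J.
Q = ΔU + W = -11100 J.

-11100 J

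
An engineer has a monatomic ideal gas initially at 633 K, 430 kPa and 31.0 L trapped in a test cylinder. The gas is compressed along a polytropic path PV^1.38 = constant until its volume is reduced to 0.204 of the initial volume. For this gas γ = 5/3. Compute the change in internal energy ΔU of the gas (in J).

n = P₁V₁/(RT₁) = 430×31.0/(8.314×633) = 2.53 mol.
Polytropic n=1.38: T₂ = T₁(V₁/V₂)^(n−1) = 633×(4.90)^0.38 = 1160 K; P₂ = P₁(V₁/V₂)^n = 3860 kPa.
For an ideal gas ΔU = nCvΔT with Cv = (3/2)R = 12.5 J/(mol·K).
ΔU = 2.53×12.5×(1160−633) = 16600 J.

16600 J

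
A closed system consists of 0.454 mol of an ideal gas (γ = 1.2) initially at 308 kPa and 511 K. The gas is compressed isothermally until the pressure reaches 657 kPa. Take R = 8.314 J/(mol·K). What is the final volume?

V₁ = nRT₁/P₁ = 0.454×8.314×511/308 = 6.26 L.
Isothermal: T stays 511 K; PV = const ⇒ V₂ = 2.94 L, P₂ = 657 kPa.

2.94 L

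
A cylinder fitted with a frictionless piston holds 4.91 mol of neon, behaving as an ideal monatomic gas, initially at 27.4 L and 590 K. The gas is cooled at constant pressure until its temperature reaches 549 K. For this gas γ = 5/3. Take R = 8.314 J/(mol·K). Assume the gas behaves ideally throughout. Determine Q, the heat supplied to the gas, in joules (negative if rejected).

P₁ = nRT₁/V₁ = 4.91×8.314×590/27.4 = 879 kPa.
Isobaric: P stays 879 kPa; V/T = const ⇒ T₂ = 549 K, V₂ = 25.5 L.
W = PΔV = 879×(25.5−27.4) kPa·L = -1670 J.
ΔU = nCvΔT = 4.91×12.5×(549−590) = -2510 J.
Q = ΔU + W = nCpΔT = -4180 J.

-4180 J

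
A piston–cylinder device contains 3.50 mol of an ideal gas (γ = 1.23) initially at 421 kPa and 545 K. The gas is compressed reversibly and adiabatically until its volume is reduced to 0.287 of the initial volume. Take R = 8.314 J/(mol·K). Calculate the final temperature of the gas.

726 K

V₁ = nRT₁/P₁ = 3.50×8.314×545/421 = 37.7 L.
Adiabatic: TV^(γ−1) = const ⇒ T₂ = 545×(3.48)^0.230 = 726 K; PV^γ = const ⇒ P₂ = 1950 kPa.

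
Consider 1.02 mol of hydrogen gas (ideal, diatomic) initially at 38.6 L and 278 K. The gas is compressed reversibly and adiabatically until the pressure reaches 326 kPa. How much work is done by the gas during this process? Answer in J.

P₁ = nRT₁/V₁ = 1.02×8.314×278/38.6 = 61.1 kPa.
Adiabatic: T₂/T₁ = (P₂/P₁)^((γ−1)/γ) ⇒ T₂ = 278×(5.34)^0.286 = 449 K; V₂ = 11.7 L.
ΔU = nCvΔT = 1.02×20.8×(449−278) = 3620 J.
Q = 0 for an adiabatic process, so W = −ΔU = -3620 J.

-3620 J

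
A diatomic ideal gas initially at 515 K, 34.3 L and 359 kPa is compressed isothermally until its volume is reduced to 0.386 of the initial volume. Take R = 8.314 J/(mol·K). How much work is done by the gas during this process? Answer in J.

n = P₁V₁/(RT₁) = 359×34.3/(8.314×515) = 2.88 mol.
Isothermal: T stays 515 K; PV = const ⇒ V₂ = 13.2 L, P₂ = 930 kPa.
W = nRT ln(V₂/V₁) = 2.88×8.314×515×ln(0.386) = -11700 J.

-11700 J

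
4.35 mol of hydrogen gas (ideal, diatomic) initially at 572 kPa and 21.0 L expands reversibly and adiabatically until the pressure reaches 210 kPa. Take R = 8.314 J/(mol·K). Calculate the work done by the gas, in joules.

T₁ = P₁V₁/(nR) = 572×21.0/(4.35×8.314) = 332 K.
Adiabatic: T₂/T₁ = (P₂/P₁)^((γ−1)/γ) ⇒ T₂ = 332×(0.367)^0.286 = 249 K; V₂ = 43.0 L.
ΔU = nCvΔT = 4.35×20.8×(249−332) = -7480 J.
Q = 0 for an adiabatic process, so W = −ΔU = 7480 J.

7480 J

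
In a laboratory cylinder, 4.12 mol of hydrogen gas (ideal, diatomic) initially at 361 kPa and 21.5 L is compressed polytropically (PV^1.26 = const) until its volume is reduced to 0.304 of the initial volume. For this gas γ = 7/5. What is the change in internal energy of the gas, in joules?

7040 J

T₁ = P₁V₁/(nR) = 361×21.5/(4.12×8.314) = 227 K.
Polytropic n=1.26: T₂ = T₁(V₁/V₂)^(n−1) = 227×(3.29)^0.26 = 309 K; P₂ = P₁(V₁/V₂)^n = 1620 kPa.
For an ideal gas ΔU = nCvΔT with Cv = (5/2)R = 20.8 J/(mol·K).
ΔU = 4.12×20.8×(309−227) = 7040 J.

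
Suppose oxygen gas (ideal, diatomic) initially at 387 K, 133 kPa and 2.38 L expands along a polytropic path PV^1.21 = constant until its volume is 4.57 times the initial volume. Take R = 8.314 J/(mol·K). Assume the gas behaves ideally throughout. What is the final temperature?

281 K

Polytropic n=1.21: T₂ = T₁(V₁/V₂)^(n−1) = 387×(0.219)^0.21 = 281 K; P₂ = P₁(V₁/V₂)^n = 21.2 kPa.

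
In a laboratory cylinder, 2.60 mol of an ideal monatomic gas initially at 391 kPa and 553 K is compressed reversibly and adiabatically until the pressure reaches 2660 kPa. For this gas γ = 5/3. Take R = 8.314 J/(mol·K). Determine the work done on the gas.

V₁ = nRT₁/P₁ = 2.60×8.314×553/391 = 30.6 L.
Adiabatic: T₂/T₁ = (P₂/P₁)^((γ−1)/γ) ⇒ T₂ = 553×(6.80)^0.400 = 1190 K; V₂ = 9.68 L.
ΔU = nCvΔT = 2.60×12.5×(1190−553) = 20700 J.
Q = 0 for an adiabatic process, so W = −ΔU = -20700 J.
Work done on the gas = −W_by = 20700 J.

20700 J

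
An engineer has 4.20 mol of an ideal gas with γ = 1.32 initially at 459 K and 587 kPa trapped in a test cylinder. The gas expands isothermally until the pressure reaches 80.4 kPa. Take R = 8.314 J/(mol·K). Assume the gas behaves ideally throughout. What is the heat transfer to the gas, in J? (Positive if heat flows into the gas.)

31900 J

V₁ = nRT₁/P₁ = 4.20×8.314×459/587 = 27.3 L.
Isothermal: T stays 459 K; PV = const ⇒ V₂ = 199 L, P₂ = 80.4 kPa.
ΔU = 0 (ideal gas, T constant).
W = nRT ln(V₂/V₁) = 4.20×8.314×459×ln(7.30) = 31900 J.
Q = ΔU + W = 31900 J.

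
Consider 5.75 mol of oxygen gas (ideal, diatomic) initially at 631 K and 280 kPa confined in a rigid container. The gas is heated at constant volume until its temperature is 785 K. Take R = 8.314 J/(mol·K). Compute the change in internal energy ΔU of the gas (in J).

V₁ = nRT₁/P₁ = 5.75×8.314×631/280 = 108 L.
Isochoric: V stays 108 L; P/T = const ⇒ T₂ = 785 K, P₂ = 348 kPa.
For an ideal gas ΔU = nCvΔT with Cv = (5/2)R = 20.8 J/(mol·K).
ΔU = 5.75×20.8×(785−631) = 18400 J.

18400 J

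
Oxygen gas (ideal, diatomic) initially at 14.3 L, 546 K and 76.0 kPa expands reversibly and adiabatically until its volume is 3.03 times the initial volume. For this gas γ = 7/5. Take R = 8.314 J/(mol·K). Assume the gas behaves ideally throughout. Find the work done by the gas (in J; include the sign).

n = P₁V₁/(RT₁) = 76.0×14.3/(8.314×546) = 0.239 mol.
Adiabatic: TV^(γ−1) = const ⇒ T₂ = 546×(0.330)^0.400 = 350 K; PV^γ = const ⇒ P₂ = 16.1 kPa.
ΔU = nCvΔT = 0.239×20.8×(350−546) = -973 J.
Q = 0 for an adiabatic process, so W = −ΔU = 973 J.

973 J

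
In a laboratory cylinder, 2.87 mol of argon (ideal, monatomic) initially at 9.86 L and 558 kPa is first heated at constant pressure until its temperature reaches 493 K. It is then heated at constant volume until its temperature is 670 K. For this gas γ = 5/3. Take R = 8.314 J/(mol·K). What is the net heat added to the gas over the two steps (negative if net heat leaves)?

T₁ = P₁V₁/(nR) = 558×9.86/(2.87×8.314) = 231 K.
Step 1 — Isobaric: P stays 558 kPa; V/T = const ⇒ T₂ = 493 K, V₂ = 21.1 L.
W = PΔV = 558×(21.1−9.86) kPa·L = 6260 J.
ΔU = nCvΔT = 2.87×12.5×(493−231) = 9390 J.
Q = ΔU + W = nCpΔT = 15700 J.
State after step 1: P = 558 kPa, V = 21.1 L, T = 493 K.
Step 2 — Isochoric: V stays 21.1 L; P/T = const ⇒ T₂ = 670 K, P₂ = 758 kPa.
W = 0 (no volume change).
ΔU = nCvΔT = 2.87×12.5×(670−493) = 6340 J.
Q = ΔU = 6340 J.
Net over both steps: W = 6260 J, Q = 22000 J, ΔU = 15700 J.

22000 J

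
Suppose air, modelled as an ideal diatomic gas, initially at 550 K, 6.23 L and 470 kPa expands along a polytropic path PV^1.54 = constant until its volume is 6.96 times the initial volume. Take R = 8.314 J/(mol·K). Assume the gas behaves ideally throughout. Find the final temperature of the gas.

193 K

Polytropic n=1.54: T₂ = T₁(V₁/V₂)^(n−1) = 550×(0.144)^0.54 = 193 K; P₂ = P₁(V₁/V₂)^n = 23.7 kPa.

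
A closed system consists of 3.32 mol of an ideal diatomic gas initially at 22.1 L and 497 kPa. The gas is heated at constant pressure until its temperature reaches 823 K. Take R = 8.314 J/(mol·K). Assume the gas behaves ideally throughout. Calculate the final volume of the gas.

45.7 L

T₁ = P₁V₁/(nR) = 497×22.1/(3.32×8.314) = 398 K.
Isobaric: P stays 497 kPa; V/T = const ⇒ T₂ = 823 K, V₂ = 45.7 L.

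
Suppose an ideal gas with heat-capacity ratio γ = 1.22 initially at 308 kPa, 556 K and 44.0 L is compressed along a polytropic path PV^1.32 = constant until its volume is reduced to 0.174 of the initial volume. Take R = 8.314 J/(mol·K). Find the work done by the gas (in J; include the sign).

-31800 J

n = P₁V₁/(RT₁) = 308×44.0/(8.314×556) = 2.93 mol.
Polytropic n=1.32: T₂ = T₁(V₁/V₂)^(n−1) = 556×(5.75)^0.32 = 973 K; P₂ = P₁(V₁/V₂)^n = 3100 kPa.
W = (P₁V₁−P₂V₂)/(n−1) = (308×44.0−3100×7.66)/0.32 = -31800 J.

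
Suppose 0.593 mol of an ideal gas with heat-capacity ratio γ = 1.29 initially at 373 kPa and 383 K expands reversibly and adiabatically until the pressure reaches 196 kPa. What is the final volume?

8.34 L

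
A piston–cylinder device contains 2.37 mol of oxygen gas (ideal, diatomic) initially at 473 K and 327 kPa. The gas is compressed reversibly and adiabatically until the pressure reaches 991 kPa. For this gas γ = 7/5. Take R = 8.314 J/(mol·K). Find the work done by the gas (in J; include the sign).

V₁ = nRT₁/P₁ = 2.37×8.314×473/327 = 28.5 L.
Adiabatic: T₂/T₁ = (P₂/P₁)^((γ−1)/γ) ⇒ T₂ = 473×(3.03)^0.286 = 649 K; V₂ = 12.9 L.
ΔU = nCvΔT = 2.37×20.8×(649−473) = 8680 J.
Q = 0 for an adiabatic process, so W = −ΔU = -8680 J.

-8680 J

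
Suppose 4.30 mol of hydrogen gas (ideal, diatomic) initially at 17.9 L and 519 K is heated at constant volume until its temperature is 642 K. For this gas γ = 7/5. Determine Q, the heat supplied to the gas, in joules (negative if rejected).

11000 J

P₁ = nRT₁/V₁ = 4.30×8.314×519/17.9 = 1040 kPa.
Isochoric: V stays 17.9 L; P/T = const ⇒ T₂ = 642 K, P₂ = 1280 kPa.
W = 0 (no volume change).
ΔU = nCvΔT = 4.30×20.8×(642−519) = 11000 J.
Q = ΔU = 11000 J.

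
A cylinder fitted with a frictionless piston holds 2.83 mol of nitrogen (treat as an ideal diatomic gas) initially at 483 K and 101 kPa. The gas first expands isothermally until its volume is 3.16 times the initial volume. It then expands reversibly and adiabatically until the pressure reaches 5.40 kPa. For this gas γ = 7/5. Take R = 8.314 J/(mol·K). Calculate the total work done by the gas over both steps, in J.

V₁ = nRT₁/P₁ = 2.83×8.314×483/101 = 113 L.
Step 1 — Isothermal: T stays 483 K; PV = const ⇒ V₂ = 356 L, P₂ = 32.0 kPa.
ΔU = 0 (ideal gas, T constant).
W = nRT ln(V₂/V₁) = 2.83×8.314×483×ln(3.16) = 13100 J.
Q = ΔU + W = 13100 J.
State after step 1: P = 32.0 kPa, V = 356 L, T = 483 K.
Step 2 — Adiabatic: T₂/T₁ = (P₂/P₁)^((γ−1)/γ) ⇒ T₂ = 483×(0.169)^0.286 = 291 K; V₂ = 1270 L.
ΔU = nCvΔT = 2.83×20.8×(291−483) = -11300 J.
Q = 0 for an adiabatic process, so W = −ΔU = 11300 J.
Net over both steps: W = 24400 J, Q = 13100 J, ΔU = -11300 J.

24400 J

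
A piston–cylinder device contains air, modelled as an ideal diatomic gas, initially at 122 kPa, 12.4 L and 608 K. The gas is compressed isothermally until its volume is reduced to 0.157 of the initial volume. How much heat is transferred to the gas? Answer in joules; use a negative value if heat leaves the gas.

-2800 J

n = P₁V₁/(RT₁) = 122×12.4/(8.314×608) = 0.299 mol.
Isothermal: T stays 608 K; PV = const ⇒ V₂ = 1.95 L, P₂ = 777 kPa.
ΔU = 0 (ideal gas, T constant).
W = nRT ln(V₂/V₁) = 0.299×8.314×608×ln(0.157) = -2800 J.
Q = ΔU + W = -2800 J.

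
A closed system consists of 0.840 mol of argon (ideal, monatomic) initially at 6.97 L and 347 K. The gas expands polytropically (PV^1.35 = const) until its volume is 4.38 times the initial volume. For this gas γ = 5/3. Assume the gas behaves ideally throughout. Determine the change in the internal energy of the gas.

-1470 J

P₁ = nRT₁/V₁ = 0.840×8.314×347/6.97 = 348 kPa.
Polytropic n=1.35: T₂ = T₁(V₁/V₂)^(n−1) = 347×(0.228)^0.35 = 207 K; P₂ = P₁(V₁/V₂)^n = 47.3 kPa.
For an ideal gas ΔU = nCvΔT with Cv = (3/2)R = 12.5 J/(mol·K).
ΔU = 0.840×12.5×(207−347) = -1470 J.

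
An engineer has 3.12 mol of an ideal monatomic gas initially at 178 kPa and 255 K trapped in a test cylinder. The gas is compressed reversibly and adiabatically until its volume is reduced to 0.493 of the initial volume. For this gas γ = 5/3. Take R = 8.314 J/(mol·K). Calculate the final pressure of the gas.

V₁ = nRT₁/P₁ = 3.12×8.314×255/178 = 37.2 L.
Adiabatic: TV^(γ−1) = const ⇒ T₂ = 255×(2.03)^0.667 = 409 K; PV^γ = const ⇒ P₂ = 579 kPa.

579 kPa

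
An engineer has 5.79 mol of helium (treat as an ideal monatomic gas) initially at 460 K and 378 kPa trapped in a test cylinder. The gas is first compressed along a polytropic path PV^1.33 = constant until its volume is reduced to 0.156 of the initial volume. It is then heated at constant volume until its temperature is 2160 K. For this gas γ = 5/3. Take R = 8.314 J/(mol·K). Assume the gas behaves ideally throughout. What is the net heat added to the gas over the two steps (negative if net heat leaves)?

66000 J

V₁ = nRT₁/P₁ = 5.79×8.314×460/378 = 58.6 L.
Step 1 — Polytropic n=1.33: T₂ = T₁(V₁/V₂)^(n−1) = 460×(6.41)^0.33 = 849 K; P₂ = P₁(V₁/V₂)^n = 4470 kPa.
W = (P₁V₁−P₂V₂)/(n−1) = (378×58.6−4470×9.14)/0.33 = -56800 J.
ΔU = nCvΔT = 5.79×12.5×(849−460) = 28100 J.
Q = ΔU + W = -28700 J.
State after step 1: P = 4470 kPa, V = 9.14 L, T = 849 K.
Step 2 — Isochoric: V stays 9.14 L; P/T = const ⇒ T₂ = 2160 K, P₂ = 11400 kPa.
W = 0 (no volume change).
ΔU = nCvΔT = 5.79×12.5×(2160−849) = 94600 J.
Q = ΔU = 94600 J.
Net over both steps: W = -56800 J, Q = 66000 J, ΔU = 123000 J.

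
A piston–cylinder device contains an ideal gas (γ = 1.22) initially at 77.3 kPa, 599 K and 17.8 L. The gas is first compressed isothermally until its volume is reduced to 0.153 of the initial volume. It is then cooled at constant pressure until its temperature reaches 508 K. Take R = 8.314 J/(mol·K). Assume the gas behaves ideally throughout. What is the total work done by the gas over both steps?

n = P₁V₁/(RT₁) = 77.3×17.8/(8.314×599) = 0.276 mol.
Step 1 — Isothermal: T stays 599 K; PV = const ⇒ V₂ = 2.72 L, P₂ = 505 kPa.
ΔU = 0 (ideal gas, T constant).
W = nRT ln(V₂/V₁) = 0.276×8.314×599×ln(0.153) = -2580 J.
Q = ΔU + W = -2580 J.
State after step 1: P = 505 kPa, V = 2.72 L, T = 599 K.
Step 2 — Isobaric: P stays 505 kPa; V/T = const ⇒ T₂ = 508 K, V₂ = 2.31 L.
W = PΔV = 505×(2.31−2.72) kPa·L = -209 J.
ΔU = nCvΔT = 0.276×37.8×(508−599) = -950 J.
Q = ΔU + W = nCpΔT = -1160 J.
Net over both steps: W = -2790 J, Q = -3740 J, ΔU = -950 J.

-2790 J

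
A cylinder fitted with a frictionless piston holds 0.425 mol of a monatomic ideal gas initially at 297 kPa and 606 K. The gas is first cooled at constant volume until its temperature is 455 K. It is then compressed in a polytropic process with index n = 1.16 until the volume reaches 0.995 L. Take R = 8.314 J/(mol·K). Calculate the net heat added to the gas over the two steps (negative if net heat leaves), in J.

V₁ = nRT₁/P₁ = 0.425×8.314×606/297 = 7.21 L.
Step 1 — Isochoric: V stays 7.21 L; P/T = const ⇒ T₂ = 455 K, P₂ = 223 kPa.
W = 0 (no volume change).
ΔU = nCvΔT = 0.425×12.5×(455−606) = -800 J.
Q = ΔU = -800 J.
State after step 1: P = 223 kPa, V = 7.21 L, T = 455 K.
Step 2 — Polytropic n=1.16: T₂ = T₁(V₁/V₂)^(n−1) = 455×(7.25)^0.16 = 625 K; P₂ = P₁(V₁/V₂)^n = 2220 kPa.
W = (P₁V₁−P₂V₂)/(n−1) = (223×7.21−2220×0.995)/0.16 = -3750 J.
ΔU = nCvΔT = 0.425×12.5×(625−455) = 899 J.
Q = ΔU + W = -2850 J.
Net over both steps: W = -3750 J, Q = -3650 J, ΔU = 98.8 J.

-3650 J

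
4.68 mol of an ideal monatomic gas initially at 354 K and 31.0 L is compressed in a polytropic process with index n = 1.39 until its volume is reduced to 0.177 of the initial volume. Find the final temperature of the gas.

P₁ = nRT₁/V₁ = 4.68×8.314×354/31.0 = 444 kPa.
Polytropic n=1.39: T₂ = T₁(V₁/V₂)^(n−1) = 354×(5.65)^0.39 = 695 K; P₂ = P₁(V₁/V₂)^n = 4930 kPa.

695 K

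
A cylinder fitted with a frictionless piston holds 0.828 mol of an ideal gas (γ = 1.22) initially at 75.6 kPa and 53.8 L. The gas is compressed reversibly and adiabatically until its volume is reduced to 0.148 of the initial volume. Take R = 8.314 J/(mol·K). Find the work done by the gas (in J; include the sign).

-9660 J

T₁ = P₁V₁/(nR) = 75.6×53.8/(0.828×8.314) = 591 K.
Adiabatic: TV^(γ−1) = const ⇒ T₂ = 591×(6.76)^0.220 = 900 K; PV^γ = const ⇒ P₂ = 778 kPa.
ΔU = nCvΔT = 0.828×37.8×(900−591) = 9660 J.
Q = 0 for an adiabatic process, so W = −ΔU = -9660 J.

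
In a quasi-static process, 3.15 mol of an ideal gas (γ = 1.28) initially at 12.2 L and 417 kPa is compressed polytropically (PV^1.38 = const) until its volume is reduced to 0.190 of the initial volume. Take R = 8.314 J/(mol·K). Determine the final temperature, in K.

365 K

T₁ = P₁V₁/(nR) = 417×12.2/(3.15×8.314) = 194 K.
Polytropic n=1.38: T₂ = T₁(V₁/V₂)^(n−1) = 194×(5.26)^0.38 = 365 K; P₂ = P₁(V₁/V₂)^n = 4130 kPa.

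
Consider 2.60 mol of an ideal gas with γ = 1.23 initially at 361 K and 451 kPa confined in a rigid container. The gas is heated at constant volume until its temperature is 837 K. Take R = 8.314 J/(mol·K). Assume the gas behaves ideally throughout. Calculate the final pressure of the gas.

V₁ = nRT₁/P₁ = 2.60×8.314×361/451 = 17.3 L.
Isochoric: V stays 17.3 L; P/T = const ⇒ T₂ = 837 K, P₂ = 1050 kPa.

1050 kPa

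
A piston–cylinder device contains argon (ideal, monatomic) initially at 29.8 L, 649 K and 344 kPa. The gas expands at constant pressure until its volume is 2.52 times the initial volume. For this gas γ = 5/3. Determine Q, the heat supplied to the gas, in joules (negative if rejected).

39000 J

n = P₁V₁/(RT₁) = 344×29.8/(8.314×649) = 1.90 mol.
Isobaric: P stays 344 kPa; V/T = const ⇒ T₂ = 1640 K, V₂ = 75.1 L.
W = PΔV = 344×(75.1−29.8) kPa·L = 15600 J.
ΔU = nCvΔT = 1.90×12.5×(1640−649) = 23400 J.
Q = ΔU + W = nCpΔT = 39000 J.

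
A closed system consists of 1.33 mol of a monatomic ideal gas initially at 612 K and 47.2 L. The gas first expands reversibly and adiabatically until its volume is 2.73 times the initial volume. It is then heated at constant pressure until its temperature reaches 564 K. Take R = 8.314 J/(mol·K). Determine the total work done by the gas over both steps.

7730 J

P₁ = nRT₁/V₁ = 1.33×8.314×612/47.2 = 143 kPa.
Step 1 — Adiabatic: TV^(γ−1) = const ⇒ T₂ = 612×(0.366)^0.667 = 313 K; PV^γ = const ⇒ P₂ = 26.9 kPa.
ΔU = nCvΔT = 1.33×12.5×(313−612) = -4950 J.
Q = 0 for an adiabatic process, so W = −ΔU = 4950 J.
State after step 1: P = 26.9 kPa, V = 129 L, T = 313 K.
Step 2 — Isobaric: P stays 26.9 kPa; V/T = const ⇒ T₂ = 564 K, V₂ = 232 L.
W = PΔV = 26.9×(232−129) kPa·L = 2770 J.
ΔU = nCvΔT = 1.33×12.5×(564−313) = 4160 J.
Q = ΔU + W = nCpΔT = 6930 J.
Net over both steps: W = 7730 J, Q = 6930 J, ΔU = -796 J.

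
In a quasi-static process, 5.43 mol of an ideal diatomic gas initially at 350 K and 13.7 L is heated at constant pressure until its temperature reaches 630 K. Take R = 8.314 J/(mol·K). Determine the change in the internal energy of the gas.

31600 J

P₁ = nRT₁/V₁ = 5.43×8.314×350/13.7 = 1150 kPa.
Isobaric: P stays 1150 kPa; V/T = const ⇒ T₂ = 630 K, V₂ = 24.7 L.
For an ideal gas ΔU = nCvΔT with Cv = (5/2)R = 20.8 J/(mol·K).
ΔU = 5.43×20.8×(630−350) = 31600 J.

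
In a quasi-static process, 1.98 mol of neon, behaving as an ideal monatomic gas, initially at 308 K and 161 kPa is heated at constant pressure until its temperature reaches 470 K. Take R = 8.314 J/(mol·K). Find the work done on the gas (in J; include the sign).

-2670 J

V₁ = nRT₁/P₁ = 1.98×8.314×308/161 = 31.5 L.
Isobaric: P stays 161 kPa; V/T = const ⇒ T₂ = 470 K, V₂ = 48.1 L.
W = PΔV = 161×(48.1−31.5) kPa·L = 2670 J.
Work done on the gas = −W_by = -2670 J.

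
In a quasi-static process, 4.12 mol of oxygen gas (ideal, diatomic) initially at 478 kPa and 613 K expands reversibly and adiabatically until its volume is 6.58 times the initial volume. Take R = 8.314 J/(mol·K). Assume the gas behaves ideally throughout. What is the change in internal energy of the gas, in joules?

V₁ = nRT₁/P₁ = 4.12×8.314×613/478 = 43.9 L.
Adiabatic: TV^(γ−1) = const ⇒ T₂ = 613×(0.152)^0.400 = 289 K; PV^γ = const ⇒ P₂ = 34.2 kPa.
For an ideal gas ΔU = nCvΔT with Cv = (5/2)R = 20.8 J/(mol·K).
ΔU = 4.12×20.8×(289−613) = -27800 J.

-27800 J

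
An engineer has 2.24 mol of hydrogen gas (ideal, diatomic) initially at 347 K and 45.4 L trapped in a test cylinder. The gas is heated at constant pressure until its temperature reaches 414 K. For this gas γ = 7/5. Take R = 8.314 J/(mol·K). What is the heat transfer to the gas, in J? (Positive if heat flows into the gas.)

4370 J

P₁ = nRT₁/V₁ = 2.24×8.314×347/45.4 = 142 kPa.
Isobaric: P stays 142 kPa; V/T = const ⇒ T₂ = 414 K, V₂ = 54.2 L.
W = PΔV = 142×(54.2−45.4) kPa·L = 1250 J.
ΔU = nCvΔT = 2.24×20.8×(414−347) = 3120 J.
Q = ΔU + W = nCpΔT = 4370 J.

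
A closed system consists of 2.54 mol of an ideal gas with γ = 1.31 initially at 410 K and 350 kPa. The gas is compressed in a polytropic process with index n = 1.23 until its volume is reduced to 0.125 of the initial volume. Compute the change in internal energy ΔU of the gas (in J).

17100 J

V₁ = nRT₁/P₁ = 2.54×8.314×410/350 = 24.7 L.
Polytropic n=1.23: T₂ = T₁(V₁/V₂)^(n−1) = 410×(8.00)^0.23 = 661 K; P₂ = P₁(V₁/V₂)^n = 4520 kPa.
For an ideal gas ΔU = nCvΔT with Cv = R/(γ−1) = 26.8 J/(mol·K).
ΔU = 2.54×26.8×(661−410) = 17100 J.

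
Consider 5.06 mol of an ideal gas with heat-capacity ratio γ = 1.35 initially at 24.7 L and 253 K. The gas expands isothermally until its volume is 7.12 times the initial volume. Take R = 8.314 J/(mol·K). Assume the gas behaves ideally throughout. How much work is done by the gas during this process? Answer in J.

20900 J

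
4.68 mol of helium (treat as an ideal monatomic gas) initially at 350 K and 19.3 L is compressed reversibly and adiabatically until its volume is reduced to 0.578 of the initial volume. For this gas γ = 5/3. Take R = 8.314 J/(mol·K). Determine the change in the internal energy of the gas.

9010 J

P₁ = nRT₁/V₁ = 4.68×8.314×350/19.3 = 706 kPa.
Adiabatic: TV^(γ−1) = const ⇒ T₂ = 350×(1.73)^0.667 = 504 K; PV^γ = const ⇒ P₂ = 1760 kPa.
For an ideal gas ΔU = nCvΔT with Cv = (3/2)R = 12.5 J/(mol·K).
ΔU = 4.68×12.5×(504−350) = 9010 J.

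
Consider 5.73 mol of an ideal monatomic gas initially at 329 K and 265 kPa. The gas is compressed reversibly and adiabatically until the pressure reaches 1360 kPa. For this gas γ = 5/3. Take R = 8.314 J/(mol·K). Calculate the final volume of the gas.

V₁ = nRT₁/P₁ = 5.73×8.314×329/265 = 59.1 L.
Adiabatic: T₂/T₁ = (P₂/P₁)^((γ−1)/γ) ⇒ T₂ = 329×(5.13)^0.400 = 633 K; V₂ = 22.2 L.

22.2 L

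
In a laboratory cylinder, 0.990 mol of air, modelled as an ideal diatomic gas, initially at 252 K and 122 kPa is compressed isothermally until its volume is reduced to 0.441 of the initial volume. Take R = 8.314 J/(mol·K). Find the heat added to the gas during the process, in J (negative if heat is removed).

-1700 J

V₁ = nRT₁/P₁ = 0.990×8.314×252/122 = 17.0 L.
Isothermal: T stays 252 K; PV = const ⇒ V₂ = 7.50 L, P₂ = 277 kPa.
ΔU = 0 (ideal gas, T constant).
W = nRT ln(V₂/V₁) = 0.990×8.314×252×ln(0.441) = -1700 J.
Q = ΔU + W = -1700 J.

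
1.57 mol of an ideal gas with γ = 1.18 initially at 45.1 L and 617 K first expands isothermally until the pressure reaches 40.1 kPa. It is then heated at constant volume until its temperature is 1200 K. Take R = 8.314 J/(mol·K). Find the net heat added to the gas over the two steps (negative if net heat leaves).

P₁ = nRT₁/V₁ = 1.57×8.314×617/45.1 = 179 kPa.
Step 1 — Isothermal: T stays 617 K; PV = const ⇒ V₂ = 201 L, P₂ = 40.1 kPa.
ΔU = 0 (ideal gas, T constant).
W = nRT ln(V₂/V₁) = 1.57×8.314×617×ln(4.45) = 12000 J.
Q = ΔU + W = 12000 J.
State after step 1: P = 40.1 kPa, V = 201 L, T = 617 K.
Step 2 — Isochoric: V stays 201 L; P/T = const ⇒ T₂ = 1200 K, P₂ = 78.0 kPa.
W = 0 (no volume change).
ΔU = nCvΔT = 1.57×46.2×(1200−617) = 42300 J.
Q = ΔU = 42300 J.
Net over both steps: W = 12000 J, Q = 54300 J, ΔU = 42300 J.

54300 J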